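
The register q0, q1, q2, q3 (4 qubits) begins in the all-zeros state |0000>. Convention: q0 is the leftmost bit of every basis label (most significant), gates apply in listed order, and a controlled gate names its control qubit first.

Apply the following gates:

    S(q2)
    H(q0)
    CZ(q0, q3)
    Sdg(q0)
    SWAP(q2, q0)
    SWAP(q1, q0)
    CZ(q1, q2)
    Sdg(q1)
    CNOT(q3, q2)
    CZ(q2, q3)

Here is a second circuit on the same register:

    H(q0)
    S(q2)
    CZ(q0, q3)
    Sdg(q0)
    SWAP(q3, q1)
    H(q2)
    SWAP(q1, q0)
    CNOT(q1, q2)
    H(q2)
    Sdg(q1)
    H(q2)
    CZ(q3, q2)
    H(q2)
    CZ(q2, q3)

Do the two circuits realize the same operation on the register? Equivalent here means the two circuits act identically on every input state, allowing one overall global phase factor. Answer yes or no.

No: there is an input state on which the two circuits produce genuinely different outputs (not merely differing by a phase).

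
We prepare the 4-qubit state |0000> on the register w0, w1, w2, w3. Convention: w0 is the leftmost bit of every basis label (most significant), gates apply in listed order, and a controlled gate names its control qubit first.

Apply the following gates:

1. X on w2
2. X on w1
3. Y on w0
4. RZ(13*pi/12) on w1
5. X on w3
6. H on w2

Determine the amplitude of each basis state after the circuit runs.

The resulting statevector has amplitude -sqrt(2)*exp(I*pi/24)/2 on |1101>, sqrt(2)*exp(I*pi/24)/2 on |1111>, and 0 on every other basis state.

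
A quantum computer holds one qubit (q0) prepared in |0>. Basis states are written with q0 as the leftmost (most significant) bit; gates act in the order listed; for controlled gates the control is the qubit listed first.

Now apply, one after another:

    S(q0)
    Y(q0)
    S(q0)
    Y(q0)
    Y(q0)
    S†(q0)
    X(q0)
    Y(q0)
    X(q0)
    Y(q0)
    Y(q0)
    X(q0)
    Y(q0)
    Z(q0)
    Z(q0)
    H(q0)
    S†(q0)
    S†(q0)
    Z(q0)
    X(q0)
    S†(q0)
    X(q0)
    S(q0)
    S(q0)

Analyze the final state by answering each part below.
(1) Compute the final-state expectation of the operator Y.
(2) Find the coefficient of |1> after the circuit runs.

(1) In the final state, Y has expectation -1.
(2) The final state's coefficient on |1> equals -sqrt(2)*I/2.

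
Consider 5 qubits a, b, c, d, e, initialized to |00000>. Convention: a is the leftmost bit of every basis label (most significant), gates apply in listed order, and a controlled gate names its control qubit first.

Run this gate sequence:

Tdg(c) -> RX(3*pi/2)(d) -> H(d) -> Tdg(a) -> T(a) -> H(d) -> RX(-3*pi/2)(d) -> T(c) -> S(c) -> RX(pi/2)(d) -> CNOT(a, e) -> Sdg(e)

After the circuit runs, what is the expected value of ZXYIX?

The expectation value of ZXYIX is 0. Key observation: gates 1-8 undo each other exactly, leaving only the rest of the circuit to track.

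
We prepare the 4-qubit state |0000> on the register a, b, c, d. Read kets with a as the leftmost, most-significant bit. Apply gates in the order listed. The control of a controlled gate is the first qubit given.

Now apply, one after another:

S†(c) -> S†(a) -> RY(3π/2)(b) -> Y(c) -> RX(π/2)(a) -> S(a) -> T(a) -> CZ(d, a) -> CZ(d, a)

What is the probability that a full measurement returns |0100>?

A full measurement returns |0100> with probability 0.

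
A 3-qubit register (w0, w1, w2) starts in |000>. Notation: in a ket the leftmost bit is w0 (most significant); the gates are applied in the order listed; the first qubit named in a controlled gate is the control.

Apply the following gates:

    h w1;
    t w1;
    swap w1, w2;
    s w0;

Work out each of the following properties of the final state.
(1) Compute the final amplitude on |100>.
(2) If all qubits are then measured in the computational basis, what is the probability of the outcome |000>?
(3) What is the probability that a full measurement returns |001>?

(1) The amplitude on |100> is 0.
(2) A full measurement returns |000> with probability 1/2.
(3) The probability of measuring |001> is 1/2.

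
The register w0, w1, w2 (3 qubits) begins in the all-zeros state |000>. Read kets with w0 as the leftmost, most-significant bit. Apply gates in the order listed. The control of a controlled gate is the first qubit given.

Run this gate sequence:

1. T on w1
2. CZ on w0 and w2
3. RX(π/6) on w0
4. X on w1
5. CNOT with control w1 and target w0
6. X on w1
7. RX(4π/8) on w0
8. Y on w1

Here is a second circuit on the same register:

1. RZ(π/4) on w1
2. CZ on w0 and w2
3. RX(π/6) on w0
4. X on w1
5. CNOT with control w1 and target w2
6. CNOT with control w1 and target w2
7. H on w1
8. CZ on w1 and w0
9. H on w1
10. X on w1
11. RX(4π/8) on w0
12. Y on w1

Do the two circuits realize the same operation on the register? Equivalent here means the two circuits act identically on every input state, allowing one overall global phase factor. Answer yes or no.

No: there is an input state on which the two circuits produce genuinely different outputs (not merely differing by a phase).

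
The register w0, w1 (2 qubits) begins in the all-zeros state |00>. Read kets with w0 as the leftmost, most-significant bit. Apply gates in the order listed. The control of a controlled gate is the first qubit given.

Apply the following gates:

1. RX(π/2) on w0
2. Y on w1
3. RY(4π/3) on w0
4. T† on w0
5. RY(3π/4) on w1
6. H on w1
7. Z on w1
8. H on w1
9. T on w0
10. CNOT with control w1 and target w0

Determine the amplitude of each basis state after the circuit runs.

After the circuit, the state carries amplitude sqrt(2 - sqrt(2))*(-sqrt(6) - sqrt(2)*I)/8 on |00>, sqrt(sqrt(2) + 2)*(sqrt(2) - sqrt(6)*I)/8 on |01>, sqrt(2 - sqrt(2))*(-sqrt(2) + sqrt(6)*I)/8 on |10>, sqrt(sqrt(2) + 2)*(sqrt(6) + sqrt(2)*I)/8 on |11>.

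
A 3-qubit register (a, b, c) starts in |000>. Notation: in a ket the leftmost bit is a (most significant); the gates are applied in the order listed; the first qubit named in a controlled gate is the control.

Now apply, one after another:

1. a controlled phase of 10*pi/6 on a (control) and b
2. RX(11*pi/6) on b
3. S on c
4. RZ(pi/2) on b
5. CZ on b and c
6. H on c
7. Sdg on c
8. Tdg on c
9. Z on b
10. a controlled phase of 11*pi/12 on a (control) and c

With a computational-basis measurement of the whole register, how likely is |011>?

Outcome |011> occurs with probability 1/4 - sqrt(3)/8.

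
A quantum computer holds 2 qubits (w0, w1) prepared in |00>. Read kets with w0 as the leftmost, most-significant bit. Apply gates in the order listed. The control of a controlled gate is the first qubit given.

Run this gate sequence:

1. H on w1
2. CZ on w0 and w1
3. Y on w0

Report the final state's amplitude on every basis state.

The final amplitudes are 0 on |00>, 0 on |01>, sqrt(2)*I/2 on |10>, sqrt(2)*I/2 on |11>.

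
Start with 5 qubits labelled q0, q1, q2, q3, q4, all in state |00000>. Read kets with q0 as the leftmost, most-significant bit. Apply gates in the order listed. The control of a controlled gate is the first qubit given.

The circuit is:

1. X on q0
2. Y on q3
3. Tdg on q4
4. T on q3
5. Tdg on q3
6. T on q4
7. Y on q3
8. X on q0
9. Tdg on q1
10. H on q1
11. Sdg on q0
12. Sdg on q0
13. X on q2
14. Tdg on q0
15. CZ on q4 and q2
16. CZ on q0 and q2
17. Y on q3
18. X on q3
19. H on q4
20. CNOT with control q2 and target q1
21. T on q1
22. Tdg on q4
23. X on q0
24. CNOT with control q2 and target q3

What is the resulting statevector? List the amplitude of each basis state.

After the circuit, the state carries amplitude I/2 on |10110>, exp(I*pi/4)/2 on |10111>, exp(3*I*pi/4)/2 on |11110>, I/2 on |11111>, and 0 on every other basis state. Key observation: steps 1-8 multiply out to the identity, so the circuit reduces to the remaining gates.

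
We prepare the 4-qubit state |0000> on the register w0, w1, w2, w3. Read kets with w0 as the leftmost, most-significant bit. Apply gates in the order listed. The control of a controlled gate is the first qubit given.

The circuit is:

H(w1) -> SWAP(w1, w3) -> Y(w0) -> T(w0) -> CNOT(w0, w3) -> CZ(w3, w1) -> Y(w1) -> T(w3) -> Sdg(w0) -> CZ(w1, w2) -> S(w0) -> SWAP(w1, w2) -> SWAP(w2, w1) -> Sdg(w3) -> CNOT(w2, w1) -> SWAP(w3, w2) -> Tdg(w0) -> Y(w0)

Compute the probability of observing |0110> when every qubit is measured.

Outcome |0110> occurs with probability 1/2.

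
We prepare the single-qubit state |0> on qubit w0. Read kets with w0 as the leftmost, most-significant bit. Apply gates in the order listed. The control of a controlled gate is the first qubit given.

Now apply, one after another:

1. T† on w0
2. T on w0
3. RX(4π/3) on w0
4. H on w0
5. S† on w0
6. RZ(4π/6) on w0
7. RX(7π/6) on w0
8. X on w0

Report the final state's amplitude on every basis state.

The final amplitudes are (sqrt(3) + 3 - sqrt(3)*I - I - (-3*exp(I*pi/3) - sqrt(3)*exp(5*I*pi/6) + exp(5*I*pi/6) + sqrt(3)*exp(I*pi/3))*exp(I*pi/3))*exp(2*I*pi/3)/8 on |0>, sqrt(3)/2 on |1>.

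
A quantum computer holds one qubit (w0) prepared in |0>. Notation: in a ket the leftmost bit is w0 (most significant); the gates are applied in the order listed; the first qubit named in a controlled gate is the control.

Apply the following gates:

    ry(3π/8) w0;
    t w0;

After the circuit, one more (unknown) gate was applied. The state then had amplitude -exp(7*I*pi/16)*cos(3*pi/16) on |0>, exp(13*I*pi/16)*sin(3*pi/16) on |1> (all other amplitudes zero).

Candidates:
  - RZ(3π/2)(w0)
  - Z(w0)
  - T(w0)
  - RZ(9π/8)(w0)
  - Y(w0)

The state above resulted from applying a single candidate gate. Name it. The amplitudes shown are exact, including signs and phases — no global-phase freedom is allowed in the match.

It was RZ(9π/8)(w0) that produced the state shown.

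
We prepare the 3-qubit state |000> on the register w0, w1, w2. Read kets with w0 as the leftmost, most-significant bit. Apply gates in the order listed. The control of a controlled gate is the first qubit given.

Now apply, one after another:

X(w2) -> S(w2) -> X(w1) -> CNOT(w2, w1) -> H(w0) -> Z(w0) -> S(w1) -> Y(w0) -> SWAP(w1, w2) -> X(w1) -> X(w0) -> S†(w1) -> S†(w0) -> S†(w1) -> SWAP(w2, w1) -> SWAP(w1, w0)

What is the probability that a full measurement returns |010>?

A full measurement returns |010> with probability 1/2.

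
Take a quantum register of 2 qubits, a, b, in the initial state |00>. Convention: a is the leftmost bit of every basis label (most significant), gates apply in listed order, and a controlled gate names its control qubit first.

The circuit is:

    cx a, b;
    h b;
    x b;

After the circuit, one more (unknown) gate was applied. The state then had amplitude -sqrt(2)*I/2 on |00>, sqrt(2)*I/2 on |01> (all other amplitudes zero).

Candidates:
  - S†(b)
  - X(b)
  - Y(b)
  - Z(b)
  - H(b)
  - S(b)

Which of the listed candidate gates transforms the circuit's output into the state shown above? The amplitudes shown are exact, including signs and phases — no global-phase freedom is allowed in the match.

The applied gate was Y(b).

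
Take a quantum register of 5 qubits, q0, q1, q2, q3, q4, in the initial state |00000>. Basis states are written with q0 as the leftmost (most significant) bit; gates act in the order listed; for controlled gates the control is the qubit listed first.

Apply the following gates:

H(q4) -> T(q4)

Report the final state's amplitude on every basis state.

After the circuit, the state carries amplitude sqrt(2)/2 on |00000>, sqrt(2)*exp(I*pi/4)/2 on |00001>, and 0 on every other basis state.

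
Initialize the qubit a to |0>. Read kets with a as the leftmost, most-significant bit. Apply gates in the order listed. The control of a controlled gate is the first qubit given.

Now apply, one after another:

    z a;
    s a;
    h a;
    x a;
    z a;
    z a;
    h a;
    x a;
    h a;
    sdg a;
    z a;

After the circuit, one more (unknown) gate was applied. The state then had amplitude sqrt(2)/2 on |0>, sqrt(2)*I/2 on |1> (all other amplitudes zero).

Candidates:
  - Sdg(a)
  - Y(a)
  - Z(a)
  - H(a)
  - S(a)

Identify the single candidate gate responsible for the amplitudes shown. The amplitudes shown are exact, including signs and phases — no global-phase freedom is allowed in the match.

The applied gate was Z(a).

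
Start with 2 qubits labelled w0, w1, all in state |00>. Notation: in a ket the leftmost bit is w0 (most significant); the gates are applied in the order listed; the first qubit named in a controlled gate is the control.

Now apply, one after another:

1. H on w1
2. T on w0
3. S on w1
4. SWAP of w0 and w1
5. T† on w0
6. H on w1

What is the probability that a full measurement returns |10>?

A full measurement returns |10> with probability 1/4.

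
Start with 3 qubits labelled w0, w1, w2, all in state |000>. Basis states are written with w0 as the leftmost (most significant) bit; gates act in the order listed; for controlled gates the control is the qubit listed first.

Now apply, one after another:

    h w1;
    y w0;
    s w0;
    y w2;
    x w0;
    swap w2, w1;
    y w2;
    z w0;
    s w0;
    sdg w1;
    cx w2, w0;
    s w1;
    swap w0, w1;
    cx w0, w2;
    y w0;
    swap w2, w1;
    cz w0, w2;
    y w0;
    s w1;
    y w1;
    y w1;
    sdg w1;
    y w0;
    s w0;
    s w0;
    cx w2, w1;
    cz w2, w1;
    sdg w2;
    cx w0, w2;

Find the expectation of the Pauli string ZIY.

The observable ZIY averages to -1. Key observation: steps 19-22 multiply out to the identity, so the circuit reduces to the remaining gates.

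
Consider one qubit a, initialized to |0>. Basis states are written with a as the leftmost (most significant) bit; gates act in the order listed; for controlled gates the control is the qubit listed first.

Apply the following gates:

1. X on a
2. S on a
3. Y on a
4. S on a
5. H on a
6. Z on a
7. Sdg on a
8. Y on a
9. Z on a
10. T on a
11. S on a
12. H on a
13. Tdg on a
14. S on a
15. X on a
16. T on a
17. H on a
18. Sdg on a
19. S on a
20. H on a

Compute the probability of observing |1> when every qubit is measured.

A full measurement returns |1> with probability sqrt(2)/4 + 1/2.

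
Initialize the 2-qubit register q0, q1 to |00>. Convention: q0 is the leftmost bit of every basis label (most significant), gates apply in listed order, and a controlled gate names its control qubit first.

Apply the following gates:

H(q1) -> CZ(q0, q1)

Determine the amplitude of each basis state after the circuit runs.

The resulting statevector has amplitude sqrt(2)/2 on |00>, sqrt(2)/2 on |01>, 0 on |10>, 0 on |11>.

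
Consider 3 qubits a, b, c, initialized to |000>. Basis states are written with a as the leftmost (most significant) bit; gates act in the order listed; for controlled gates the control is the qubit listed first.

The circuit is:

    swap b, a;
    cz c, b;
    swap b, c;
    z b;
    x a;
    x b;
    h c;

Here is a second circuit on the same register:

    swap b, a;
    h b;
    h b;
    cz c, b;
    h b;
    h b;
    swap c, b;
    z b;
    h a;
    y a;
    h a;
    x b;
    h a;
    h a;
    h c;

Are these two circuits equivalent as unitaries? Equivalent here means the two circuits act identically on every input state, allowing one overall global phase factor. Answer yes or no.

No — the two circuits implement different unitaries, even allowing a global phase.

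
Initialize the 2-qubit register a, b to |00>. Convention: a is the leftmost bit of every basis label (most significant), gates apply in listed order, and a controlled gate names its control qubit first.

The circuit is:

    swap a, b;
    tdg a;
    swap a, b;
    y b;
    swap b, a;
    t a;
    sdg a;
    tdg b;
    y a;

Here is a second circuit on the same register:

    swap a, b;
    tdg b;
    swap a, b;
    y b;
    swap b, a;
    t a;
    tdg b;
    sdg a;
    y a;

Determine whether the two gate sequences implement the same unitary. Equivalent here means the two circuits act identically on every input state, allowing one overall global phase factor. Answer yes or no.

No: there is an input state on which the two circuits produce genuinely different outputs (not merely differing by a phase).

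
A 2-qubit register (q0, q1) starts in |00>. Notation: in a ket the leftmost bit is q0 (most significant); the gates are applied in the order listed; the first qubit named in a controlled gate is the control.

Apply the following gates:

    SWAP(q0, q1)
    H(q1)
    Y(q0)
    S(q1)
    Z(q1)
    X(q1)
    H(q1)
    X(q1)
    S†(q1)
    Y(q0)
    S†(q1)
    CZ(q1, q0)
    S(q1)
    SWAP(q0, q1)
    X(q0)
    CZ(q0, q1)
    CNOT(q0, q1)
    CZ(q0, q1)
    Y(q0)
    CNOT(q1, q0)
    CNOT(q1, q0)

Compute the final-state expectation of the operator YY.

In the final state, YY has expectation 1.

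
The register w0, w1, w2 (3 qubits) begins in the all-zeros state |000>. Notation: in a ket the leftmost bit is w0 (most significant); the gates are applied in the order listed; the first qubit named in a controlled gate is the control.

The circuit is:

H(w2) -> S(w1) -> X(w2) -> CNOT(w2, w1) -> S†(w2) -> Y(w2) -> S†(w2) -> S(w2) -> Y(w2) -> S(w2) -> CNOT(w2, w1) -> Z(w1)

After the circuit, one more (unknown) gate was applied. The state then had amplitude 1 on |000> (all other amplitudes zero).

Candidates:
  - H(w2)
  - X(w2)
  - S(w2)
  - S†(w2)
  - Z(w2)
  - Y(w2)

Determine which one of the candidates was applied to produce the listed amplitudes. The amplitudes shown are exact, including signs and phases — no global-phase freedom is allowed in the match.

The applied gate was H(w2). Key observation: steps 4-11 multiply out to the identity, so the circuit reduces to the remaining gates.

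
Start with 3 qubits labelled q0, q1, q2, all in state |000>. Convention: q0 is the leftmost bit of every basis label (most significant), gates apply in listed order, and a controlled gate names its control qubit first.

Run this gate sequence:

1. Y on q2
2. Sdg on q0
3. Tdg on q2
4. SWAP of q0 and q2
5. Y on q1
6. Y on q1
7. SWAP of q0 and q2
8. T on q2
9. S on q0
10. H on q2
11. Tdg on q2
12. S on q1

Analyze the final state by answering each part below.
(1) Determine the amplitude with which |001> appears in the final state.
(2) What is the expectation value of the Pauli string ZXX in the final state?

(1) The final state's coefficient on |001> equals -sqrt(2)*exp(I*pi/4)/2.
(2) The expectation value of ZXX is 0.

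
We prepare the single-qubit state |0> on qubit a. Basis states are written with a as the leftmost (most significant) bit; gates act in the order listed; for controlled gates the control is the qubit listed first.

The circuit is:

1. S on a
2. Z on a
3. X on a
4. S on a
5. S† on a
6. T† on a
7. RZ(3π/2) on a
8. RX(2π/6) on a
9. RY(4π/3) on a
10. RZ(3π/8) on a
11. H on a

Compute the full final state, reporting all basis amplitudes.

After the circuit, the state carries amplitude (sqrt(2) + sqrt(6)*(-1 + I)*exp(3*I*pi/8) + 3*sqrt(2)*I)*exp(13*I*pi/16)/8 on |0>, (sqrt(2) + sqrt(6)*(1 - I)*exp(3*I*pi/8) + 3*sqrt(2)*I)*exp(13*I*pi/16)/8 on |1>. Key observation: gates 4-5 undo each other exactly, leaving only the rest of the circuit to track.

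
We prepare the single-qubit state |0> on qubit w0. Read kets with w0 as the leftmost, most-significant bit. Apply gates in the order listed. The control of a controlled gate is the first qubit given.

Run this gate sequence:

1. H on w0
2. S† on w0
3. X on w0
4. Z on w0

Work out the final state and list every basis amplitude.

The final amplitudes are -sqrt(2)*I/2 on |0>, -sqrt(2)/2 on |1>.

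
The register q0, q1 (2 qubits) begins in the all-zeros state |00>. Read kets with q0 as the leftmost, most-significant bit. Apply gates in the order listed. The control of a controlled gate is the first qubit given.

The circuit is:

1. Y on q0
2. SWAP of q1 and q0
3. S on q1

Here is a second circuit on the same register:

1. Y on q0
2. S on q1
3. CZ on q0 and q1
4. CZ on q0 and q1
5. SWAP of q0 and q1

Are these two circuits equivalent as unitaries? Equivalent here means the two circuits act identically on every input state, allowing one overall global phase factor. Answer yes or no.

No: there is an input state on which the two circuits produce genuinely different outputs (not merely differing by a phase).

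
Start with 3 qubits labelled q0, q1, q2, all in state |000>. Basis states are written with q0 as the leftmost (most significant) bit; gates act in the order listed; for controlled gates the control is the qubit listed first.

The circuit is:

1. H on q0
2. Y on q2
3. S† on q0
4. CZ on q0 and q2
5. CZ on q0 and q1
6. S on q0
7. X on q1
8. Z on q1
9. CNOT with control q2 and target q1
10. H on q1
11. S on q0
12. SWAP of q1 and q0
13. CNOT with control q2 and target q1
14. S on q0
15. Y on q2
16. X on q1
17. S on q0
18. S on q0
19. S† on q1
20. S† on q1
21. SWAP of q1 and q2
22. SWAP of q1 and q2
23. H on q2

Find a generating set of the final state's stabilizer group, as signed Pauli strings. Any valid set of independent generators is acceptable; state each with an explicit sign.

One valid set of independent stabilizer generators is -YII, +IYI, +IIX (any independent generating set of the same group is equally correct). Key observation: the block from step 21 through step 22 cancels to the identity and can be dropped.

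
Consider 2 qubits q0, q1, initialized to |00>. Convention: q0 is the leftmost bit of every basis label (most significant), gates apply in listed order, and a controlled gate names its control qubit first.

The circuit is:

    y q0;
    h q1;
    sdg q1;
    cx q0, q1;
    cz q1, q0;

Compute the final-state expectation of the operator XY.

In the final state, XY has expectation 0.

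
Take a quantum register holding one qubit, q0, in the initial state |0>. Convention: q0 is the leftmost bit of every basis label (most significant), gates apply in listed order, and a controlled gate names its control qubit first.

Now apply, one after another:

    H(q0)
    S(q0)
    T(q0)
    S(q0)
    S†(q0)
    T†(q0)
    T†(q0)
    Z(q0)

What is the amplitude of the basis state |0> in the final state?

The final state's coefficient on |0> equals sqrt(2)/2. Key observation: the block from step 3 through step 6 cancels to the identity and can be dropped.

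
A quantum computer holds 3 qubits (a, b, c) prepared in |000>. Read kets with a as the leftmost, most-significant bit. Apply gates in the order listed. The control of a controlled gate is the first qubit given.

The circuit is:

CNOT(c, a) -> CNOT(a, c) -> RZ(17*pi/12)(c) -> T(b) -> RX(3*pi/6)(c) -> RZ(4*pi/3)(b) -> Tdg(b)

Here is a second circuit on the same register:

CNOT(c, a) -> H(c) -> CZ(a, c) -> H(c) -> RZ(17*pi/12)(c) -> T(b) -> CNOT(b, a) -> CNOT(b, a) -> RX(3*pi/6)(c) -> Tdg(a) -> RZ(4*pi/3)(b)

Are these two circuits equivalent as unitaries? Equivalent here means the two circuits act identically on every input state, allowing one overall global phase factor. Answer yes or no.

No, they are not equivalent — no single phase factor reconciles the two unitaries.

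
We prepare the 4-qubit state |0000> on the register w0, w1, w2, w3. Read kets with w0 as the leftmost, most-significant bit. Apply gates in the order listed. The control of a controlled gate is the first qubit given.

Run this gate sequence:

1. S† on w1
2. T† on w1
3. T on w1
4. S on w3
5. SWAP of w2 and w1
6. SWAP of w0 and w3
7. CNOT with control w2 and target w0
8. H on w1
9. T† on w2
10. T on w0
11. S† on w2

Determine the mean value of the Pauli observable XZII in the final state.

In the final state, XZII has expectation 0.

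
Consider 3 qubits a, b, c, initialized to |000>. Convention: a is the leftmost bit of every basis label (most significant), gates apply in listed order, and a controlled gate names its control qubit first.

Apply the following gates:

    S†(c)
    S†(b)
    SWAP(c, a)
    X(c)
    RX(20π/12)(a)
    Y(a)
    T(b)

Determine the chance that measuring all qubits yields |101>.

A full measurement returns |101> with probability 3/4.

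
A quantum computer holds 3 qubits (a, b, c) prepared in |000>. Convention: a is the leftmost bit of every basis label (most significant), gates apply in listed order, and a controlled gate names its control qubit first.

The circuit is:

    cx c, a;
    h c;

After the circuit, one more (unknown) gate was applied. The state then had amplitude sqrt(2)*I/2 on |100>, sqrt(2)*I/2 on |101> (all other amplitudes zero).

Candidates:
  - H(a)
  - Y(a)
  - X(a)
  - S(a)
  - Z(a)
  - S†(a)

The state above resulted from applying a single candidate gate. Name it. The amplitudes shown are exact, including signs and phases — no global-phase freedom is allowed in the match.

The unique candidate consistent with the amplitudes is Y(a).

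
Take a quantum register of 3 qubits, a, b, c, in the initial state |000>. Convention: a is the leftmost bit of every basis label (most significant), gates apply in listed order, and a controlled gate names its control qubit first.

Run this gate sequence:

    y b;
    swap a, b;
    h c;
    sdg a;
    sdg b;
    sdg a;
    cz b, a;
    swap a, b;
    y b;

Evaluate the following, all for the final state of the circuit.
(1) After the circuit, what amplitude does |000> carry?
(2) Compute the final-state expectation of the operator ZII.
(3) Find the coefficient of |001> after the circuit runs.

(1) |000> carries amplitude -sqrt(2)/2 in the final state.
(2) In the final state, ZII has expectation 1.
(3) |001> carries amplitude -sqrt(2)/2 in the final state.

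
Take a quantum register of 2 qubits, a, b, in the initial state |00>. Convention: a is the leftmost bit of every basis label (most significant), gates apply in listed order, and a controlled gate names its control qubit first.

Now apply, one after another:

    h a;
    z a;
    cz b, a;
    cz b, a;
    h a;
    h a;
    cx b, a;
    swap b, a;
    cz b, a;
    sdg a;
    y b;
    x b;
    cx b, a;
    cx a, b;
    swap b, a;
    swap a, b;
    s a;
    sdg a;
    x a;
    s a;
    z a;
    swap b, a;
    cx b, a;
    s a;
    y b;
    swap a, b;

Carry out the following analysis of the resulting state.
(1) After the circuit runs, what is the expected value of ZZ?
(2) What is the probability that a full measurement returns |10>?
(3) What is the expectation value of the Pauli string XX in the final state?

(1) The expectation value of ZZ is -1.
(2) Outcome |10> occurs with probability 1/2.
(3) The expectation value of XX is -1.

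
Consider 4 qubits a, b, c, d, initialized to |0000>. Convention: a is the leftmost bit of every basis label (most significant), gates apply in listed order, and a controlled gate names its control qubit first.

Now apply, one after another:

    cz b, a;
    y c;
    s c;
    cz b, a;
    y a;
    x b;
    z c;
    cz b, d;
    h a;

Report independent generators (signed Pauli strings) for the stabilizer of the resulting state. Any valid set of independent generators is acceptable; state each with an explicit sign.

One valid set of independent stabilizer generators is -XIII, -IZII, -IIZI, +IIIZ (any independent generating set of the same group is equally correct).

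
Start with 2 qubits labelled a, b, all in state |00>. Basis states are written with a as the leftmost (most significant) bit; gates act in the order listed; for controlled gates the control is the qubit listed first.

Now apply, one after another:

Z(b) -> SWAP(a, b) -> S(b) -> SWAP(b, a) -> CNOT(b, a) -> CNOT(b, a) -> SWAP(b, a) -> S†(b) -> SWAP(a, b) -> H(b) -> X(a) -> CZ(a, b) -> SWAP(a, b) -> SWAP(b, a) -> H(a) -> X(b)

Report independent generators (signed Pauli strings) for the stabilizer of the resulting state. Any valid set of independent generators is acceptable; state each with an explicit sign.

One valid set of independent stabilizer generators is -XI, -IX (any independent generating set of the same group is equally correct). Key observation: steps 2-9 multiply out to the identity, so the circuit reduces to the remaining gates.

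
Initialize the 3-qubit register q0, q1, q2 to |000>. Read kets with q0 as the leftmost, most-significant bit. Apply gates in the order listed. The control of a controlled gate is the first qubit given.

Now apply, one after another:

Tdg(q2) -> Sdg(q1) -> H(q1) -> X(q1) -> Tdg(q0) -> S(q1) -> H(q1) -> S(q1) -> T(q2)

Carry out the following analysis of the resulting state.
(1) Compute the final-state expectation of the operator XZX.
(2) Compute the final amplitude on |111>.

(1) In the final state, XZX has expectation 0.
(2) The final state's coefficient on |111> equals 0.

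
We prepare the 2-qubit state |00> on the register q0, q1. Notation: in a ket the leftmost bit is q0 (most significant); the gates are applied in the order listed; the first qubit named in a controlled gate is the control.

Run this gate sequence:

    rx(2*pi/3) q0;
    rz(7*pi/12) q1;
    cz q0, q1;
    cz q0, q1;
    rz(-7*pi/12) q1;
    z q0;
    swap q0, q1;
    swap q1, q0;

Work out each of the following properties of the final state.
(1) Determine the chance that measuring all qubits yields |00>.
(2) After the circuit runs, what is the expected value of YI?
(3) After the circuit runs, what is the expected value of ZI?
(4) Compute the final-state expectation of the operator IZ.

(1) The probability of measuring |00> is 1/4.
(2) In the final state, YI has expectation sqrt(3)/2.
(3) The observable ZI averages to -1/2.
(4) In the final state, IZ has expectation 1.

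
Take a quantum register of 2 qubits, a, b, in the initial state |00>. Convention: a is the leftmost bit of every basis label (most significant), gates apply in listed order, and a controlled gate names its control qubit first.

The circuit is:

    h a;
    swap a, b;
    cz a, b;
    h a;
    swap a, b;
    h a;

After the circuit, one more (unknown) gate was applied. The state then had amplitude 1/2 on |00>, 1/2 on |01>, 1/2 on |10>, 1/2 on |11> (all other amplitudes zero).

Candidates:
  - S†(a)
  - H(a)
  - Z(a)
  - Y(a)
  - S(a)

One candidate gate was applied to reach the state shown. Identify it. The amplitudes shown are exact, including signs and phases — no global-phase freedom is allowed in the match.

The unique candidate consistent with the amplitudes is H(a).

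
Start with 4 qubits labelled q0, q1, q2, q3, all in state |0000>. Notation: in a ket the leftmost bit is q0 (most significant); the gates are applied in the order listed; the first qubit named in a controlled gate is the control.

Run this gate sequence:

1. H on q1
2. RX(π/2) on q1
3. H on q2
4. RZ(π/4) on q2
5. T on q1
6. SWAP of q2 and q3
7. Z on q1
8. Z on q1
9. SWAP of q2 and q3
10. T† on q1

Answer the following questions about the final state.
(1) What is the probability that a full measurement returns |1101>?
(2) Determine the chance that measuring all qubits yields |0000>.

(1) A full measurement returns |1101> with probability 0.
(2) The probability of measuring |0000> is 1/4.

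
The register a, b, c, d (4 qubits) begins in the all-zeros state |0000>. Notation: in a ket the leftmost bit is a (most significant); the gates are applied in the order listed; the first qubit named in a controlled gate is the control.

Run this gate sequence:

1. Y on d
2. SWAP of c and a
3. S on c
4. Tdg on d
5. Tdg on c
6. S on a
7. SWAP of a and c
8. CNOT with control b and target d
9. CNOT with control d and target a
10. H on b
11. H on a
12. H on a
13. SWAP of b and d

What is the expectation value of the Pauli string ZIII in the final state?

The observable ZIII averages to -1. Key observation: gates 11-12 undo each other exactly, leaving only the rest of the circuit to track.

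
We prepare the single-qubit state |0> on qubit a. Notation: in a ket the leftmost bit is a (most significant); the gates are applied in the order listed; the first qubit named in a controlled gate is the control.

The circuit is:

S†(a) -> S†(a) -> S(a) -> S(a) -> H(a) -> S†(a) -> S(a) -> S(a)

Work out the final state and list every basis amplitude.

After the circuit, the state carries amplitude sqrt(2)/2 on |0>, sqrt(2)*I/2 on |1>.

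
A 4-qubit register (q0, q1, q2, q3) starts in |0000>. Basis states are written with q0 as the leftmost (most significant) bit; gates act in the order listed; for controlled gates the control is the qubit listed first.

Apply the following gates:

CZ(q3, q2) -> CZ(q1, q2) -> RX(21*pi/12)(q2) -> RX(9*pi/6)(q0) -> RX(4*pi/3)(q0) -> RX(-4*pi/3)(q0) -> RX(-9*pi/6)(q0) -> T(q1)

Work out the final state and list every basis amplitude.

The final amplitudes are -sqrt(sqrt(2) + 2)/2 on |0000>, -I*sqrt(2 - sqrt(2))/2 on |0010>, and 0 on every other basis state. Key observation: the block from step 4 through step 7 cancels to the identity and can be dropped.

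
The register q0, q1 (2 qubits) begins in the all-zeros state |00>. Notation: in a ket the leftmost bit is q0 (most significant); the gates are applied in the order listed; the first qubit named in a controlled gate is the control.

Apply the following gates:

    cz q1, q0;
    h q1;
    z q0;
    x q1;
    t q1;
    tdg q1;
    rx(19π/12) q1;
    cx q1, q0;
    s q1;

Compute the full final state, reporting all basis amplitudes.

The resulting statevector has amplitude -sqrt(2*sqrt(2) + 4)/8 - sqrt(12 - 6*sqrt(2))/8 - I*sqrt(6*sqrt(2) + 12)/8 + I*sqrt(4 - 2*sqrt(2))/8 on |00>, 0 on |01>, 0 on |10>, -sqrt(4 - 2*sqrt(2))/8 + sqrt(6*sqrt(2) + 12)/8 - I*sqrt(2*sqrt(2) + 4)/8 - I*sqrt(12 - 6*sqrt(2))/8 on |11>.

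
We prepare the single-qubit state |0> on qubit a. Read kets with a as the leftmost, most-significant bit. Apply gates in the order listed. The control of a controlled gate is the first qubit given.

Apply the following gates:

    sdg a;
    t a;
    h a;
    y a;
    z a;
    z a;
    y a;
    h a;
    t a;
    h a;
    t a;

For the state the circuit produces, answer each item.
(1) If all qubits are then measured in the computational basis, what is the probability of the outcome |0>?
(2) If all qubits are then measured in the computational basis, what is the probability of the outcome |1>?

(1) The probability of measuring |0> is 1/2. Key observation: steps 3-8 multiply out to the identity, so the circuit reduces to the remaining gates.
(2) A full measurement returns |1> with probability 1/2.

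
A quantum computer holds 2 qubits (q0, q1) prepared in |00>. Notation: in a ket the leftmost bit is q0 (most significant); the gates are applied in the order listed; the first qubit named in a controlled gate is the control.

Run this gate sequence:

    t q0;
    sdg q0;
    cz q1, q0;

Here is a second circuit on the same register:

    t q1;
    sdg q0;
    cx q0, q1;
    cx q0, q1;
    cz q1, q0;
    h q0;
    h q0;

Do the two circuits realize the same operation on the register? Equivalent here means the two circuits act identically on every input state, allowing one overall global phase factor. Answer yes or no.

No — the two circuits implement different unitaries, even allowing a global phase.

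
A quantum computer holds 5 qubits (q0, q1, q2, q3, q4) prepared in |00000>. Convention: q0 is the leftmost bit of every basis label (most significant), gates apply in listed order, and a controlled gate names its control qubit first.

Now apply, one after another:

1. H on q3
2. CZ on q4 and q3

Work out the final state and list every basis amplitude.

After the circuit, the state carries amplitude sqrt(2)/2 on |00000>, sqrt(2)/2 on |00010>, and 0 on every other basis state.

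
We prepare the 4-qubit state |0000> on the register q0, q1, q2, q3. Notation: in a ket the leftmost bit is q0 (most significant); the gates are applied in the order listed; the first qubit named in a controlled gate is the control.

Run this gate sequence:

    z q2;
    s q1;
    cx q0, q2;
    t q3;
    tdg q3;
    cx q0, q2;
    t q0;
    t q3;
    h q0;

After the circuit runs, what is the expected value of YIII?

In the final state, YIII has expectation 0. Key observation: gates 3-6 undo each other exactly, leaving only the rest of the circuit to track.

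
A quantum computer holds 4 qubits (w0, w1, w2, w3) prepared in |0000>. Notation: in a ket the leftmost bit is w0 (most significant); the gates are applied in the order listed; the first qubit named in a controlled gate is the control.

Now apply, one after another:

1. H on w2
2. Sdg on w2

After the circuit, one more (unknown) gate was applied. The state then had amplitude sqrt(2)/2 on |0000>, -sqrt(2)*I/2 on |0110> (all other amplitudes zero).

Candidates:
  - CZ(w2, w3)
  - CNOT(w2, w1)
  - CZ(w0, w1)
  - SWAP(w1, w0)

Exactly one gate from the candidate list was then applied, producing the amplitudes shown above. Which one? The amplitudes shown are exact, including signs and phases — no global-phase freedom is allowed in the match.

The unique candidate consistent with the amplitudes is CNOT(w2, w1).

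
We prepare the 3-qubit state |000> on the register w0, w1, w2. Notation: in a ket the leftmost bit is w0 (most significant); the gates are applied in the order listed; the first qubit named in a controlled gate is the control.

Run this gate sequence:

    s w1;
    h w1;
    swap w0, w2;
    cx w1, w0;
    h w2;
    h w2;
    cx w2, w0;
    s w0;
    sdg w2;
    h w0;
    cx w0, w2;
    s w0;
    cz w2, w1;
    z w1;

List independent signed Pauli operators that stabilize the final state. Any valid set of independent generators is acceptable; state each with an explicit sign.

One valid set of independent stabilizer generators is +XIY, -IYI, +ZIZ (any independent generating set of the same group is equally correct).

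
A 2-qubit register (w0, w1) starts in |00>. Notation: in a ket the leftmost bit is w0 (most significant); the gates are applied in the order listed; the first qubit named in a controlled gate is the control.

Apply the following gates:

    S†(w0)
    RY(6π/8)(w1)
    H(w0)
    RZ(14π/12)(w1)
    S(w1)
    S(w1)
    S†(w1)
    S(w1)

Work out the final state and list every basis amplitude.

The final amplitudes are -sqrt(4 - 2*sqrt(2))*exp(5*I*pi/12)/4 on |00>, -sqrt(2*sqrt(2) + 4)*exp(7*I*pi/12)/4 on |01>, -sqrt(4 - 2*sqrt(2))*exp(5*I*pi/12)/4 on |10>, -sqrt(2*sqrt(2) + 4)*exp(7*I*pi/12)/4 on |11>. Key observation: gates 6-7 undo each other exactly, leaving only the rest of the circuit to track.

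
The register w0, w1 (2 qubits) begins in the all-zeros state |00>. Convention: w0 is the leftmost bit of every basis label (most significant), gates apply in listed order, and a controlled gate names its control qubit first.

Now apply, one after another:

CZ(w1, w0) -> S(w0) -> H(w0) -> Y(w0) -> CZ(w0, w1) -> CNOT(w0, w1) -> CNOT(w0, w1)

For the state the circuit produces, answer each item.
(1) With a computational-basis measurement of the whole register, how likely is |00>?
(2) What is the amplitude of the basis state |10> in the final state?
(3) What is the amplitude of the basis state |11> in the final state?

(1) Outcome |00> occurs with probability 1/2. Key observation: steps 6-7 multiply out to the identity, so the circuit reduces to the remaining gates.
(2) |10> carries amplitude sqrt(2)*I/2 in the final state.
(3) The final state's coefficient on |11> equals 0.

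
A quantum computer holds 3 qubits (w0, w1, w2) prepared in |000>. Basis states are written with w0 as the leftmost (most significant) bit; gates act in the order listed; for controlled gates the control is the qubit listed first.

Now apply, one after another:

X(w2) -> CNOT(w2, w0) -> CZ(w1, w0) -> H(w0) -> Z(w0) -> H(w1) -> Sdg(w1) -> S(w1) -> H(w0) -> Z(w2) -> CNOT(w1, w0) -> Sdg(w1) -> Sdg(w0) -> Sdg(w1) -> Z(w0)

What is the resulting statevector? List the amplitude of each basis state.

After the circuit, the state carries amplitude -sqrt(2)/2 on |001>, sqrt(2)*I/2 on |111>, and 0 on every other basis state.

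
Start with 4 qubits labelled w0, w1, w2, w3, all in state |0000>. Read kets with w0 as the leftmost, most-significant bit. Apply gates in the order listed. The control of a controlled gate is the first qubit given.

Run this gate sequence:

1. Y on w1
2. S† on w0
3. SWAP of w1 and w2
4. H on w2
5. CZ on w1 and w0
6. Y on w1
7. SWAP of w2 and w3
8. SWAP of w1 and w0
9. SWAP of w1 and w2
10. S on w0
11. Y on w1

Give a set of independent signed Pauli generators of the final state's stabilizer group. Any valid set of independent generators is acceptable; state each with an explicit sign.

The stabilizer group can be generated by -IIIX, -ZIII, -IZII, +IIZI, among other valid generating sets.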